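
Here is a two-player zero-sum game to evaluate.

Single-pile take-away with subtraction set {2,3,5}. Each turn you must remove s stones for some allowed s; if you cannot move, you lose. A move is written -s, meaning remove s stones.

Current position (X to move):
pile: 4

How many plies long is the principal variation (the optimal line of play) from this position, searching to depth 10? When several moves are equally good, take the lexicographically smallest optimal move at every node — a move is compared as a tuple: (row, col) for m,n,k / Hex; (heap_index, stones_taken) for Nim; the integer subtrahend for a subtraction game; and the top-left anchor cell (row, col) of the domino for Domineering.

ply 1, X at 4 | -2=-1→2; -3=+1→1*
ply 2: 1 is terminal -1 (O); from 4 depth 10

PV length from [4]: 1 ply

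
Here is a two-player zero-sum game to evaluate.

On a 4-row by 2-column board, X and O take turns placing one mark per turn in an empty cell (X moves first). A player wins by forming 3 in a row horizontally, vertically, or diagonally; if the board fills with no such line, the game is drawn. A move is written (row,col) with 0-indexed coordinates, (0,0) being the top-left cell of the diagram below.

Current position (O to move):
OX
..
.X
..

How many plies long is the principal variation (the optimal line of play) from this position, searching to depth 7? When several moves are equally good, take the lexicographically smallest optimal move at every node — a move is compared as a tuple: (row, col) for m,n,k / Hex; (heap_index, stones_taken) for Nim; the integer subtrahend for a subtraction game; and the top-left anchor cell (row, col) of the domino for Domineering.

PV length from [OX/../.X/..]: 5 plies

p1 O@[OX/../.X/..]: (1,0)[OX/O./.X/..]-1 (1,1)[OX/.O/.X/..]+0* (2,0)[OX/../OX/..]-1 (3,0)[OX/../.X/O.]-1 (3,1)[OX/../.X/.O]-1
p2 X@[OX/.O/.X/..]: (1,0)[OX/XO/.X/..]+0* (2,0)[OX/.O/XX/..]+0 (3,0)[OX/.O/.X/X.]+0 (3,1)[OX/.O/.X/.X]+0
p3 O@[OX/XO/.X/..]: (2,0)[OX/XO/OX/..]+0* (3,0)[OX/XO/.X/O.]+0 (3,1)[OX/XO/.X/.O]+0
p4 X@[OX/XO/OX/..]: (3,0)[OX/XO/OX/X.]+0* (3,1)[OX/XO/OX/.X]+0
p5 O@[OX/XO/OX/X.]: (3,1)[OX/XO/OX/XO]+0*
p6 X@[OX/XO/OX/XO] terminal +0; root [OX/../.X/..] d7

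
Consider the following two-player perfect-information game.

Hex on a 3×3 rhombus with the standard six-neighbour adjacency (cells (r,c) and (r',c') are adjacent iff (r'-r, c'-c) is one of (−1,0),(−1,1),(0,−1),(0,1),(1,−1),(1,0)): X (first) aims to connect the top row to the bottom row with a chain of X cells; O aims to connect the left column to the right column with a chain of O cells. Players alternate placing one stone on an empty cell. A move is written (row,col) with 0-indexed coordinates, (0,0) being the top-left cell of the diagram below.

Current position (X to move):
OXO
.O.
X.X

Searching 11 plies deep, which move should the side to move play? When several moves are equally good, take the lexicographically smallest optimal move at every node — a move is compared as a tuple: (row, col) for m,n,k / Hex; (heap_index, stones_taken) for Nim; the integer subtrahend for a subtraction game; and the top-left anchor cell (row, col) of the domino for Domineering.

X's best at [OXO/.O./X.X]: (1,0)

ply 1, X at OXO/.O./X.X | (1,0)=+1→OXO/XO./X.X*; (1,2)=-1→OXO/.OX/X.X; (2,1)=-1→OXO/.O./XXX
ply 2: OXO/XO./X.X is terminal -1 (O); from OXO/.O./X.X depth 11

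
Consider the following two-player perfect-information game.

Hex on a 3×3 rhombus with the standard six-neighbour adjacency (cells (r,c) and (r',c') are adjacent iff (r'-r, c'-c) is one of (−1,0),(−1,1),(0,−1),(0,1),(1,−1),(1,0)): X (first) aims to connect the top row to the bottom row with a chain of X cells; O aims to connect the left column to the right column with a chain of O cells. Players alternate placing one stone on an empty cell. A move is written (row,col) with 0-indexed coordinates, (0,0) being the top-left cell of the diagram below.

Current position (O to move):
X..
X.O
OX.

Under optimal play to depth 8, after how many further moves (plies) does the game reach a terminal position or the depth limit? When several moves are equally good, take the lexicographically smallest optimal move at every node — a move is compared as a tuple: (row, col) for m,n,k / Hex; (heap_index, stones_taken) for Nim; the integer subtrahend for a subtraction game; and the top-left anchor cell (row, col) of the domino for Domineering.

[X../X.O/OX.] O move#1: (0,1):-1/XO./X.O/OX., (0,2):-1/X.O/X.O/OX., (1,1):+1/X../XOO/OX.*, (2,2):-1/X../X.O/OXO
[X../XOO/OX.] end (terminal -1, X#2); searched X../X.O/OX. to 8

PV length from [X../X.O/OX.]: 1 ply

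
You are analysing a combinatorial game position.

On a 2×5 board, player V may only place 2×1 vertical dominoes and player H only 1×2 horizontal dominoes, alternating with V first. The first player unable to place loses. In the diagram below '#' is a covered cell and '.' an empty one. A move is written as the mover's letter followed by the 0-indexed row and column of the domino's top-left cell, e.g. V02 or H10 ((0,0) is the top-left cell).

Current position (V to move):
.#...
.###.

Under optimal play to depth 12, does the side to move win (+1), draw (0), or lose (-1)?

[.#.../.###.] V move#1: V00:-1/##.../####., V04:+1/.#..#/.####*
[.#..#/.####] H move#2: H02:-1/.####/.####*
[.####/.####] V move#3: V00:+1/#####/#####*
[#####/#####] end (terminal -1, H#4); searched .#.../.###. to 12

value(.#.../.###., V) = +1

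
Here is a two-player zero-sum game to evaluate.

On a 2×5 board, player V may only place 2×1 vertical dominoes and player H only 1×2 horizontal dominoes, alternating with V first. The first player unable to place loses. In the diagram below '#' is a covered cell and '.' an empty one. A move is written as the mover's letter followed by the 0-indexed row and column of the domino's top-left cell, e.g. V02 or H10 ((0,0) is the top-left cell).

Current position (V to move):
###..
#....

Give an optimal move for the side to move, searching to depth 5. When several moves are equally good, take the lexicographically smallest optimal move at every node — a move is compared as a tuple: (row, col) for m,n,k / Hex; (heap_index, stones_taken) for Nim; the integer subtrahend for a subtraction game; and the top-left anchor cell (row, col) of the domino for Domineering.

V's best at [###../#....]: V03

p1 V@[###../#....]: V03[####./#..#.]+1* V04[###.#/#...#]-1
p2 H@[####./#..#.]: H11[####./####.]-1*
p3 V@[####./####.]: V04[#####/#####]+1*
p4 H@[#####/#####] terminal -1; root [###../#....] d5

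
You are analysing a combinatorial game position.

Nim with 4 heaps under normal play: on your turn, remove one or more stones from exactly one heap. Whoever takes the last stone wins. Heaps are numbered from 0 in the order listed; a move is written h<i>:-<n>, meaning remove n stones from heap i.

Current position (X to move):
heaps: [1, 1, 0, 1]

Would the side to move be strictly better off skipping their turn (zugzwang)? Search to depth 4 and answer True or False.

zugzwang((1,1,0,1), X) = False

p1 X@[(1,1,0,1)]: h0:-1[(0,1,0,1)]+1* h1:-1[(1,0,0,1)]+1 h3:-1[(1,1,0,0)]+1
p2 O@[(0,1,0,1)]: h1:-1[(0,0,0,1)]-1* h3:-1[(0,1,0,0)]-1
p3 X@[(0,0,0,1)]: h3:-1[(0,0,0,0)]+1*
p4 O@[(0,0,0,0)] terminal -1; root [(1,1,0,1)] d4
suppose X passes — search the same position with O to move:
pass> p1 O@[(1,1,0,1)]: h0:-1[(0,1,0,1)]+1* h1:-1[(1,0,0,1)]+1 h3:-1[(1,1,0,0)]+1
pass> p2 X@[(0,1,0,1)]: h1:-1[(0,0,0,1)]-1* h3:-1[(0,1,0,0)]-1
pass> p3 O@[(0,0,0,1)]: h3:-1[(0,0,0,0)]+1*
pass> p4 X@[(0,0,0,0)] terminal -1; root [(1,1,0,1)] d4
for X: play +1, pass -1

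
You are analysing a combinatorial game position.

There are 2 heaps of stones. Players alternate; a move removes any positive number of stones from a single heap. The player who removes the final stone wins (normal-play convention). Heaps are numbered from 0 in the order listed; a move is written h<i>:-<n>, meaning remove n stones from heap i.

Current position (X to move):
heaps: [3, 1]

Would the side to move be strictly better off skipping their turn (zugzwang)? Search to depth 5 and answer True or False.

zugzwang((3,1), X) = False

ply 1, X at (3,1) | h0:-1=-1→(2,1); h0:-2=+1→(1,1)*; h0:-3=-1→(0,1); h1:-1=-1→(3,0)
ply 2, O at (1,1) | h0:-1=-1→(0,1)*; h1:-1=-1→(1,0)
ply 3, X at (0,1) | h1:-1=+1→(0,0)*
ply 4: (0,0) is terminal -1 (O); from (3,1) depth 5
if X skipped the turn, O would face:
~ ply 1, O at (3,1) | h0:-1=-1→(2,1); h0:-2=+1→(1,1)*; h0:-3=-1→(0,1); h1:-1=-1→(3,0)
~ ply 2, X at (1,1) | h0:-1=-1→(0,1)*; h1:-1=-1→(1,0)
~ ply 3, O at (0,1) | h1:-1=+1→(0,0)*
~ ply 4: (0,0) is terminal -1 (X); from (3,1) depth 5
compare (X): move=+1 vs pass=-1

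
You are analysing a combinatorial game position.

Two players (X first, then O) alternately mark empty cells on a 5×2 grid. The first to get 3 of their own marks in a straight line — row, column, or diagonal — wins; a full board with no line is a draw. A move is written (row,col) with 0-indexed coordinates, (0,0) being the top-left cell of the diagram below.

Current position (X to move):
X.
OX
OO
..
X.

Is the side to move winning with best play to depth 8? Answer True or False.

[X./OX/OO/../X.] X move#1: (0,1):-1/XX/OX/OO/../X., (3,0):+0/X./OX/OO/X./X.*, (3,1):-1/X./OX/OO/.X/X., (4,1):-1/X./OX/OO/../XX
[X./OX/OO/X./X.] O move#2: (0,1):+0/XO/OX/OO/X./X.*, (3,1):+0/X./OX/OO/XO/X., (4,1):+0/X./OX/OO/X./XO
[XO/OX/OO/X./X.] X move#3: (3,1):+0/XO/OX/OO/XX/X.*, (4,1):+0/XO/OX/OO/X./XX
[XO/OX/OO/XX/X.] O move#4: (4,1):+0/XO/OX/OO/XX/XO*
[XO/OX/OO/XX/XO] end (terminal +0, X#5); searched X./OX/OO/../X. to 8

X winning at [X./OX/OO/../X.]: False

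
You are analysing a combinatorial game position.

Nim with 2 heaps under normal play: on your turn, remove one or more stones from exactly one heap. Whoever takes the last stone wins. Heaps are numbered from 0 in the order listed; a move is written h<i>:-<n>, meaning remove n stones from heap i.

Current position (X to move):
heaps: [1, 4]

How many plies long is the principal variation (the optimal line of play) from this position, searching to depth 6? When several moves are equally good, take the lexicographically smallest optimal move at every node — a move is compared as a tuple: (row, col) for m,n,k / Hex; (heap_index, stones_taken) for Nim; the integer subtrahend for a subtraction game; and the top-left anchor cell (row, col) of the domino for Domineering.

PV length from [(1,4)]: 3 plies

ply 1, X at (1,4) | h0:-1=-1→(0,4); h1:-1=-1→(1,3); h1:-2=-1→(1,2); h1:-3=+1→(1,1)*; h1:-4=-1→(1,0)
ply 2, O at (1,1) | h0:-1=-1→(0,1)*; h1:-1=-1→(1,0)
ply 3, X at (0,1) | h1:-1=+1→(0,0)*
ply 4: (0,0) is terminal -1 (O); from (1,4) depth 6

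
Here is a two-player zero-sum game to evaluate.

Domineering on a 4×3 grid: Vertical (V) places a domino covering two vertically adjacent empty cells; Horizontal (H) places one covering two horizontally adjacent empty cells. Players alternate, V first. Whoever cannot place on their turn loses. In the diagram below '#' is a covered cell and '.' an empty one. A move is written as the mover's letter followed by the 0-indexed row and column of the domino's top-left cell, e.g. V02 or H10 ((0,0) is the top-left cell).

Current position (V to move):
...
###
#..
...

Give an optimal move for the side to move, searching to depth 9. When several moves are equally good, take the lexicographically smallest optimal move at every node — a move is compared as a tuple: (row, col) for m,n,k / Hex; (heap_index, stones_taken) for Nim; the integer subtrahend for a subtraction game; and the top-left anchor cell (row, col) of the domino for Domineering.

V's best at [.../###/#../...]: V21

ply 1, V at .../###/#../... | V21=+1→.../###/##./.#.*; V22=-1→.../###/#.#/..#
ply 2, H at .../###/##./.#. | H00=-1→##./###/##./.#.*; H01=-1→.##/###/##./.#.
ply 3, V at ##./###/##./.#. | V22=+1→##./###/###/.##*
ply 4: ##./###/###/.## is terminal -1 (H); from .../###/#../... depth 9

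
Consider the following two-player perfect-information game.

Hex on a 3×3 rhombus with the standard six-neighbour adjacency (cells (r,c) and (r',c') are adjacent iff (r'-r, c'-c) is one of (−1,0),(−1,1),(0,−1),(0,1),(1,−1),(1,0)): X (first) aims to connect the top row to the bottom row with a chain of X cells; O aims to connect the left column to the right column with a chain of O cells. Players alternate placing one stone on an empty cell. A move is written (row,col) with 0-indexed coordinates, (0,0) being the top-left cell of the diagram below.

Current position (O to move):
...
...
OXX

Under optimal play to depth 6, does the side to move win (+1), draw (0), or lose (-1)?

value(.../.../OXX, O) = +1

p1 O@[.../.../OXX]: (0,0)[O../.../OXX]-1 (0,1)[.O./.../OXX]-1 (0,2)[..O/.../OXX]+1* (1,0)[.../O../OXX]-1 (1,1)[.../.O./OXX]+1 (1,2)[.../..O/OXX]-1
p2 X@[..O/.../OXX]: (0,0)[X.O/.../OXX]-1* (0,1)[.XO/.../OXX]-1 (1,0)[..O/X../OXX]-1 (1,1)[..O/.X./OXX]-1 (1,2)[..O/..X/OXX]-1
p3 O@[X.O/.../OXX]: (0,1)[XOO/.../OXX]+1* (1,0)[X.O/O../OXX]+1 (1,1)[X.O/.O./OXX]+1 (1,2)[X.O/..O/OXX]-1
p4 X@[XOO/.../OXX]: (1,0)[XOO/X../OXX]-1* (1,1)[XOO/.X./OXX]-1 (1,2)[XOO/..X/OXX]-1
p5 O@[XOO/X../OXX]: (1,1)[XOO/XO./OXX]+1* (1,2)[XOO/X.O/OXX]-1
p6 X@[XOO/XO./OXX] terminal -1; root [.../.../OXX] d6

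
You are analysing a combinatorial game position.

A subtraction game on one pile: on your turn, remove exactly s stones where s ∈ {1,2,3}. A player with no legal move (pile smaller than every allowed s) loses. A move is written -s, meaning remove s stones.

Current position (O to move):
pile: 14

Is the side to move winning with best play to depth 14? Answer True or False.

O winning at [14]: True

p1 O@[14]: -1[13]-1 -2[12]+1* -3[11]-1
p2 X@[12]: -1[11]-1* -2[10]-1 -3[9]-1
p3 O@[11]: -1[10]-1 -2[9]-1 -3[8]+1*
p4 X@[8]: -1[7]-1* -2[6]-1 -3[5]-1
p5 O@[7]: -1[6]-1 -2[5]-1 -3[4]+1*
p6 X@[4]: -1[3]-1* -2[2]-1 -3[1]-1
p7 O@[3]: -1[2]-1 -2[1]-1 -3[0]+1*
p8 X@[0] terminal -1; root [14] d14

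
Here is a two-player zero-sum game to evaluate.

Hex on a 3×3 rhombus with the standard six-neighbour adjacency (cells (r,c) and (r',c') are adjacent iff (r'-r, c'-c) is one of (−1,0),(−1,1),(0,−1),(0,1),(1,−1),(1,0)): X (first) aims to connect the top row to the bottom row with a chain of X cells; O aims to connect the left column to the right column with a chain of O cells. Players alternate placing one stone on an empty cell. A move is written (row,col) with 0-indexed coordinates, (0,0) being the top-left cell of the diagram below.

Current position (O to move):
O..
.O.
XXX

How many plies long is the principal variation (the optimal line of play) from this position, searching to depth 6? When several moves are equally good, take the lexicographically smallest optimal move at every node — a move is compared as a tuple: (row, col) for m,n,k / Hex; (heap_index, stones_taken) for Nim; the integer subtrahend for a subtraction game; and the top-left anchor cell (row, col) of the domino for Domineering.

PV length from [O../.O./XXX]: 3 plies

ply 1, O at O../.O./XXX | (0,1)=+1→OO./.O./XXX*; (0,2)=+1→O.O/.O./XXX; (1,0)=+1→O../OO./XXX; (1,2)=+1→O../.OO/XXX
ply 2, X at OO./.O./XXX | (0,2)=-1→OOX/.O./XXX*; (1,0)=-1→OO./XO./XXX; (1,2)=-1→OO./.OX/XXX
ply 3, O at OOX/.O./XXX | (1,0)=-1→OOX/OO./XXX; (1,2)=+1→OOX/.OO/XXX*
ply 4: OOX/.OO/XXX is terminal -1 (X); from O../.O./XXX depth 6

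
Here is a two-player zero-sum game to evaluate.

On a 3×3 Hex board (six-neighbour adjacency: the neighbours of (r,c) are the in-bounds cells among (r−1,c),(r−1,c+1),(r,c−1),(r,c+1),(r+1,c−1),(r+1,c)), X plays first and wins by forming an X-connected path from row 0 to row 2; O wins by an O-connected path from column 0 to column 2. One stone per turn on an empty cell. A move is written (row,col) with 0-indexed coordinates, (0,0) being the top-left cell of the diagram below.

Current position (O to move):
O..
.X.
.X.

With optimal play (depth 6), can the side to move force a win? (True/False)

O winning at [O../.X./.X.]: False

[O../.X./.X.] O move#1: (0,1):-1/OO./.X./.X.*, (0,2):-1/O.O/.X./.X., (1,0):-1/O../OX./.X., (1,2):-1/O../.XO/.X., (2,0):-1/O../.X./OX., (2,2):-1/O../.X./.XO
[OO./.X./.X.] X move#2: (0,2):+1/OOX/.X./.X.*, (1,0):-1/OO./XX./.X., (1,2):-1/OO./.XX/.X., (2,0):-1/OO./.X./XX., (2,2):-1/OO./.X./.XX
[OOX/.X./.X.] end (terminal -1, O#3); searched O../.X./.X. to 6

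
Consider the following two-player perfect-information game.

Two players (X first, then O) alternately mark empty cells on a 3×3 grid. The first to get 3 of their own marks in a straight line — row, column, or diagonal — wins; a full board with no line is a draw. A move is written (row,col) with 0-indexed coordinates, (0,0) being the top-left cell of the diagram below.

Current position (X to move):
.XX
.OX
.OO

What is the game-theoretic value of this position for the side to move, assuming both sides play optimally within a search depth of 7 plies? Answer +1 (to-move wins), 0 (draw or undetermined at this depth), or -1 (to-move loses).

value(.XX/.OX/.OO, X) = +1

[.XX/.OX/.OO] X move#1: (0,0):+1/XXX/.OX/.OO*, (1,0):-1/.XX/XOX/.OO, (2,0):-1/.XX/.OX/XOO
[XXX/.OX/.OO] end (terminal -1, O#2); searched .XX/.OX/.OO to 7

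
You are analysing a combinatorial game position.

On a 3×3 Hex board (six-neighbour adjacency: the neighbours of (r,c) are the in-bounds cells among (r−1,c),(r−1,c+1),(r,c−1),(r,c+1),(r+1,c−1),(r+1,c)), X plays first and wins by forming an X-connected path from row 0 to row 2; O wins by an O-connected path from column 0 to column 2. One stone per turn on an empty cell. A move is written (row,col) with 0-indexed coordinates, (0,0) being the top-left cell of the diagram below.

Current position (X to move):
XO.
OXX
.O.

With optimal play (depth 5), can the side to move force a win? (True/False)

X winning at [XO./OXX/.O.]: True

ply 1, X at XO./OXX/.O. | (0,2)=+1→XOX/OXX/.O.*; (2,0)=-1→XO./OXX/XO.; (2,2)=-1→XO./OXX/.OX
ply 2, O at XOX/OXX/.O. | (2,0)=-1→XOX/OXX/OO.*; (2,2)=-1→XOX/OXX/.OO
ply 3, X at XOX/OXX/OO. | (2,2)=+1→XOX/OXX/OOX*
ply 4: XOX/OXX/OOX is terminal -1 (O); from XO./OXX/.O. depth 5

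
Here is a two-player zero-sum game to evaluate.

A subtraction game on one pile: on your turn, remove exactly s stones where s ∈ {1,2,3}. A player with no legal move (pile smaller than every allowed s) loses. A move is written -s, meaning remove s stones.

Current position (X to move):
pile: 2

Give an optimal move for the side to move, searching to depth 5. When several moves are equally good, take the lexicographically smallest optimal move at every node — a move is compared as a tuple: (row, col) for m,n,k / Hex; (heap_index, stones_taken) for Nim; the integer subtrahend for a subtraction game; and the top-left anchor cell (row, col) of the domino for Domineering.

[2] X move#1: -1:-1/1, -2:+1/0*
[0] end (terminal -1, O#2); searched 2 to 5

X's best at [2]: -2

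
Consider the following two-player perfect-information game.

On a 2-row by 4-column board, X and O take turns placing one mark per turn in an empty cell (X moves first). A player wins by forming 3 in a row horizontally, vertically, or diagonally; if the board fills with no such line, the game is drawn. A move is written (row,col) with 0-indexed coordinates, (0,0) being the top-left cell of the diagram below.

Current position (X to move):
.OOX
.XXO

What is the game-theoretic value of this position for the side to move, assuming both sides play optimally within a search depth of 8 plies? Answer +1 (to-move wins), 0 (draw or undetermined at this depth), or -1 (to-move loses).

value(.OOX/.XXO, X) = +1

[.OOX/.XXO] X move#1: (0,0):+0/XOOX/.XXO, (1,0):+1/.OOX/XXXO*
[.OOX/XXXO] end (terminal -1, O#2); searched .OOX/.XXO to 8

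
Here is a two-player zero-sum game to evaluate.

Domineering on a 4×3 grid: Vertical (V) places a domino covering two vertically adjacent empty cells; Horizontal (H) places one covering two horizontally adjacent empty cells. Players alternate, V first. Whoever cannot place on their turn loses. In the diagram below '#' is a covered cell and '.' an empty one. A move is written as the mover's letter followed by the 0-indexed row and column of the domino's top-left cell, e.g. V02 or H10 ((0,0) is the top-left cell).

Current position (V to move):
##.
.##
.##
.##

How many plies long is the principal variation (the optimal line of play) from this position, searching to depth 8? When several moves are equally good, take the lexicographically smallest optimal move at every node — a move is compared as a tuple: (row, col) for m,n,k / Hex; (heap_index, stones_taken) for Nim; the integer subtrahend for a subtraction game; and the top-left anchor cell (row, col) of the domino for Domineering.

PV length from [##./.##/.##/.##]: 1 ply

[##./.##/.##/.##] V move#1: V10:+1/##./###/###/.##*, V20:+1/##./.##/###/###
[##./###/###/.##] end (terminal -1, H#2); searched ##./.##/.##/.## to 8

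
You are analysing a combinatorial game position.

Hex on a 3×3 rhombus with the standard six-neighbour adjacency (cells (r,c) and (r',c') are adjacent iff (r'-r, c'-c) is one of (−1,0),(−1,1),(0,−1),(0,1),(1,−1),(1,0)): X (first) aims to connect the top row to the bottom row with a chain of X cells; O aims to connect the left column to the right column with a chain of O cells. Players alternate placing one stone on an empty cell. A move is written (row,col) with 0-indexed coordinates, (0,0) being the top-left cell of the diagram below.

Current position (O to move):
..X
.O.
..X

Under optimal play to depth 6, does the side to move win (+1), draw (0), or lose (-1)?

[..X/.O./..X] O move#1: (0,0):-1/O.X/.O./..X, (0,1):-1/.OX/.O./..X, (1,0):-1/..X/OO./..X, (1,2):+1/..X/.OO/..X*, (2,0):-1/..X/.O./O.X, (2,1):-1/..X/.O./.OX
[..X/.OO/..X] X move#2: (0,0):-1/X.X/.OO/..X*, (0,1):-1/.XX/.OO/..X, (1,0):-1/..X/XOO/..X, (2,0):-1/..X/.OO/X.X, (2,1):-1/..X/.OO/.XX
[X.X/.OO/..X] O move#3: (0,1):+1/XOX/.OO/..X*, (1,0):+1/X.X/OOO/..X, (2,0):+1/X.X/.OO/O.X, (2,1):+1/X.X/.OO/.OX
[XOX/.OO/..X] X move#4: (1,0):-1/XOX/XOO/..X*, (2,0):-1/XOX/.OO/X.X, (2,1):-1/XOX/.OO/.XX
[XOX/XOO/..X] O move#5: (2,0):+1/XOX/XOO/O.X*, (2,1):-1/XOX/XOO/.OX
[XOX/XOO/O.X] end (terminal -1, X#6); searched ..X/.O./..X to 6

value(..X/.O./..X, O) = +1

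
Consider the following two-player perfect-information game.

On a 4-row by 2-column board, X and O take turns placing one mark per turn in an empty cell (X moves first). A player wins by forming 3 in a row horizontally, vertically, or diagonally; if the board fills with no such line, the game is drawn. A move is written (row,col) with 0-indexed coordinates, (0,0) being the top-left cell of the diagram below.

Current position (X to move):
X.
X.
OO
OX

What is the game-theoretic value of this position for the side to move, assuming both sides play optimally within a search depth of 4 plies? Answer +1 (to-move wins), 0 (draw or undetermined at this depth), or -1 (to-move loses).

ply 1, X at X./X./OO/OX | (0,1)=+0→XX/X./OO/OX*; (1,1)=+0→X./XX/OO/OX
ply 2, O at XX/X./OO/OX | (1,1)=+0→XX/XO/OO/OX*
ply 3: XX/XO/OO/OX is terminal +0 (X); from X./X./OO/OX depth 4

value(X./X./OO/OX, X) = 0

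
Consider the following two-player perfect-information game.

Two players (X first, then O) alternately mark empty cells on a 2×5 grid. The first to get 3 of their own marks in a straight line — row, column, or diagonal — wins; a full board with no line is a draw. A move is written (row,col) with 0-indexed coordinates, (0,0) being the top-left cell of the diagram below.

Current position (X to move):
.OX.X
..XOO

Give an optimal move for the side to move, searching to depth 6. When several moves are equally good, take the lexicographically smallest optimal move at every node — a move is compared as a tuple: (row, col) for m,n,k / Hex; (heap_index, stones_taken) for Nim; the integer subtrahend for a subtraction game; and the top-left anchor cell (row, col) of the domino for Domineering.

ply 1, X at .OX.X/..XOO | (0,0)=+0→XOX.X/..XOO; (0,3)=+1→.OXXX/..XOO*; (1,0)=+1→.OX.X/X.XOO; (1,1)=+1→.OX.X/.XXOO
ply 2: .OXXX/..XOO is terminal -1 (O); from .OX.X/..XOO depth 6

X's best at [.OX.X/..XOO]: (0,3)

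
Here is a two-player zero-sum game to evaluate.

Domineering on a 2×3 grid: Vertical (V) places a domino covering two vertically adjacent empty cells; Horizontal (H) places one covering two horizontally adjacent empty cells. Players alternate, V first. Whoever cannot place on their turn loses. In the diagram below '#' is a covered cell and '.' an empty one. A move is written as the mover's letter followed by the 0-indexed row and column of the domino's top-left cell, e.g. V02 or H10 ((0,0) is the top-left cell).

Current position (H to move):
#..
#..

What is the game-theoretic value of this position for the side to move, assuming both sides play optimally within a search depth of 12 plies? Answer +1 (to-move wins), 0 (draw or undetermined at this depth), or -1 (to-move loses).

value(#../#.., H) = +1

ply 1, H at #../#.. | H01=+1→###/#..*; H11=+1→#../###
ply 2: ###/#.. is terminal -1 (V); from #../#.. depth 12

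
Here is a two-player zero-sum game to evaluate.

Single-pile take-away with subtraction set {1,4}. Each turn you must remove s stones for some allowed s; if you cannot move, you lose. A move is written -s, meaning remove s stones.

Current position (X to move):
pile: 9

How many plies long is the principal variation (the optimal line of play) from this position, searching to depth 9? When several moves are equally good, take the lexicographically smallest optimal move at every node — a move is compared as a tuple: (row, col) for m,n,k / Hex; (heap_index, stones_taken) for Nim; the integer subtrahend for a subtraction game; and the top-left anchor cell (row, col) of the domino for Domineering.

PV length from [9]: 3 plies

ply 1, X at 9 | -1=-1→8; -4=+1→5*
ply 2, O at 5 | -1=-1→4*; -4=-1→1
ply 3, X at 4 | -1=-1→3; -4=+1→0*
ply 4: 0 is terminal -1 (O); from 9 depth 9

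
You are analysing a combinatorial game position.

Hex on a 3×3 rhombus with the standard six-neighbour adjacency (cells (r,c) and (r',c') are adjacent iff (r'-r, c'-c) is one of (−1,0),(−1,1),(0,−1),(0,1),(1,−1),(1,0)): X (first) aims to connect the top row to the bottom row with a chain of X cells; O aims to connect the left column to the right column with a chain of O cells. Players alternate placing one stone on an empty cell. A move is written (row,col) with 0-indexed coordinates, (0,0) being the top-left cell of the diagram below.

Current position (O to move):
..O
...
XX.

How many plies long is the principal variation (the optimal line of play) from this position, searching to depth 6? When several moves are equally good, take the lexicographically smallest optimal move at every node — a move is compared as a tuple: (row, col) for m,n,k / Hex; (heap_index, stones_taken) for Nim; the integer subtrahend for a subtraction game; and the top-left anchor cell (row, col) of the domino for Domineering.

ply 1, O at ..O/.../XX. | (0,0)=-1→O.O/.../XX.; (0,1)=+1→.OO/.../XX.*; (1,0)=+1→..O/O../XX.; (1,1)=-1→..O/.O./XX.; (1,2)=-1→..O/..O/XX.; (2,2)=-1→..O/.../XXO
ply 2, X at .OO/.../XX. | (0,0)=-1→XOO/.../XX.*; (1,0)=-1→.OO/X../XX.; (1,1)=-1→.OO/.X./XX.; (1,2)=-1→.OO/..X/XX.; (2,2)=-1→.OO/.../XXX
ply 3, O at XOO/.../XX. | (1,0)=+1→XOO/O../XX.*; (1,1)=-1→XOO/.O./XX.; (1,2)=-1→XOO/..O/XX.; (2,2)=-1→XOO/.../XXO
ply 4: XOO/O../XX. is terminal -1 (X); from ..O/.../XX. depth 6

PV length from [..O/.../XX.]: 3 plies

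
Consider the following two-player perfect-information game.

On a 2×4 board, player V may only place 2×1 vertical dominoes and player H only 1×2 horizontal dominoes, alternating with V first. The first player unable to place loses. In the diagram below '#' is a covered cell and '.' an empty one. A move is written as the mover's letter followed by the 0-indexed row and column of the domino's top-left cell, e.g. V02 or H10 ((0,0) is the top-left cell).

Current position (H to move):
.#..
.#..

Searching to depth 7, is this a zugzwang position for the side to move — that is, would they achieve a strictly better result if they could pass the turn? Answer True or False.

ply 1, H at .#../.#.. | H02=+1→.###/.#..*; H12=+1→.#../.###
ply 2, V at .###/.#.. | V00=-1→####/##..*
ply 3, H at ####/##.. | H12=+1→####/####*
ply 4: ####/#### is terminal -1 (V); from .#../.#.. depth 7
pass branch (V moves first from the same position):
  | ply 1, V at .#../.#.. | V00=-1→##../##..; V02=+1→.##./.##.*; V03=+1→.#.#/.#.#
  | ply 2: .##./.##. is terminal -1 (H); from .#../.#.. depth 7
H moving scores +1; H passing scores -1

zugzwang(.#../.#.., H) = False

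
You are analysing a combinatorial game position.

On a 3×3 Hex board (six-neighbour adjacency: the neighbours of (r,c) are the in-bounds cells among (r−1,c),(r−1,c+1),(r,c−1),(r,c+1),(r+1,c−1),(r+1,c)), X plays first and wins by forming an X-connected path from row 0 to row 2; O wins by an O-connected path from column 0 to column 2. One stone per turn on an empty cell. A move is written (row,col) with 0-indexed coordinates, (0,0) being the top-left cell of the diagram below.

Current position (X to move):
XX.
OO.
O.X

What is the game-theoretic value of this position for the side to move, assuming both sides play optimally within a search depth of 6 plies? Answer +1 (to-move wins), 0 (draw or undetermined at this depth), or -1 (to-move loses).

value(XX./OO./O.X, X) = -1

p1 X@[XX./OO./O.X]: (0,2)[XXX/OO./O.X]-1* (1,2)[XX./OOX/O.X]-1 (2,1)[XX./OO./OXX]-1
p2 O@[XXX/OO./O.X]: (1,2)[XXX/OOO/O.X]+1* (2,1)[XXX/OO./OOX]-1
p3 X@[XXX/OOO/O.X] terminal -1; root [XX./OO./O.X] d6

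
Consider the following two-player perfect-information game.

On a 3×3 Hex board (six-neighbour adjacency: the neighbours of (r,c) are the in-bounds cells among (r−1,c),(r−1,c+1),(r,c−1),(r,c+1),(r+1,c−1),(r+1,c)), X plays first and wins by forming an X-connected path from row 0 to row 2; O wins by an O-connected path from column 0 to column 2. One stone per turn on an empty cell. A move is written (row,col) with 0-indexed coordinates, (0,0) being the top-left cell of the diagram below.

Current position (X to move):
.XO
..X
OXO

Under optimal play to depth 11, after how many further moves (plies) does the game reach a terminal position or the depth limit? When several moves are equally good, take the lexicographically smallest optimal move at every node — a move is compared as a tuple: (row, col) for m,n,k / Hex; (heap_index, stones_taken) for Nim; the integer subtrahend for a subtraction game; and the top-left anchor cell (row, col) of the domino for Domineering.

PV length from [.XO/..X/OXO]: 1 ply

p1 X@[.XO/..X/OXO]: (0,0)[XXO/..X/OXO]-1 (1,0)[.XO/X.X/OXO]-1 (1,1)[.XO/.XX/OXO]+1*
p2 O@[.XO/.XX/OXO] terminal -1; root [.XO/..X/OXO] d11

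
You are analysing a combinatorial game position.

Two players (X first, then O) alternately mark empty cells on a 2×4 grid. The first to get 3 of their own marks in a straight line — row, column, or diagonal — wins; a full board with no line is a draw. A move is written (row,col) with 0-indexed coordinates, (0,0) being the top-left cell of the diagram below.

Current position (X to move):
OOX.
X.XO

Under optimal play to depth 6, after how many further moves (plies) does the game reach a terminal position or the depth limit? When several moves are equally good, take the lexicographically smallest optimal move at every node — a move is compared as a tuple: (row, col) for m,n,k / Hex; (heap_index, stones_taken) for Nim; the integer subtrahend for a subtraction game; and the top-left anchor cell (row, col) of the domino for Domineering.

PV length from [OOX./X.XO]: 1 ply

p1 X@[OOX./X.XO]: (0,3)[OOXX/X.XO]+0 (1,1)[OOX./XXXO]+1*
p2 O@[OOX./XXXO] terminal -1; root [OOX./X.XO] d6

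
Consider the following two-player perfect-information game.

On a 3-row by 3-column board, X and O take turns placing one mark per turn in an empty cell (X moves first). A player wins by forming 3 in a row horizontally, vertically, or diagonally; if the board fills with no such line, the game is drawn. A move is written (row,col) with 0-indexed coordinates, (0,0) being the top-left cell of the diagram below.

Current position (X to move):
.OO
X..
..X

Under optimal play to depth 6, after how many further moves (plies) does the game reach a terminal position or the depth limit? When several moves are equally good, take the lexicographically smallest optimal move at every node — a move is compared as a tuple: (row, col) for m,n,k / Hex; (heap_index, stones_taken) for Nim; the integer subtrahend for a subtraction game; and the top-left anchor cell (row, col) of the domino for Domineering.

PV length from [.OO/X../..X]: 3 plies

p1 X@[.OO/X../..X]: (0,0)[XOO/X../..X]+1* (1,1)[.OO/XX./..X]-1 (1,2)[.OO/X.X/..X]-1 (2,0)[.OO/X../X.X]-1 (2,1)[.OO/X../.XX]-1
p2 O@[XOO/X../..X]: (1,1)[XOO/XO./..X]-1* (1,2)[XOO/X.O/..X]-1 (2,0)[XOO/X../O.X]-1 (2,1)[XOO/X../.OX]-1
p3 X@[XOO/XO./..X]: (1,2)[XOO/XOX/..X]-1 (2,0)[XOO/XO./X.X]+1* (2,1)[XOO/XO./.XX]-1
p4 O@[XOO/XO./X.X] terminal -1; root [.OO/X../..X] d6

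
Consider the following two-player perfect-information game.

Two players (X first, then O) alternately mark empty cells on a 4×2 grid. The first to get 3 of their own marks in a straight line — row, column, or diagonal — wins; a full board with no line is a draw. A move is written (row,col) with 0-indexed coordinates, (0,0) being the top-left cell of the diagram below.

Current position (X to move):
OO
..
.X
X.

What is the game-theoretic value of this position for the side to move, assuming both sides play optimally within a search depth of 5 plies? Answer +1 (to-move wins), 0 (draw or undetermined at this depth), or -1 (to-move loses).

[OO/../.X/X.] X move#1: (1,0):+0/OO/X./.X/X.*, (1,1):+0/OO/.X/.X/X., (2,0):+0/OO/../XX/X., (3,1):+0/OO/../.X/XX
[OO/X./.X/X.] O move#2: (1,1):-1/OO/XO/.X/X., (2,0):+0/OO/X./OX/X.*, (3,1):-1/OO/X./.X/XO
[OO/X./OX/X.] X move#3: (1,1):+0/OO/XX/OX/X.*, (3,1):+0/OO/X./OX/XX
[OO/XX/OX/X.] O move#4: (3,1):+0/OO/XX/OX/XO*
[OO/XX/OX/XO] end (terminal +0, X#5); searched OO/../.X/X. to 5

value(OO/../.X/X., X) = 0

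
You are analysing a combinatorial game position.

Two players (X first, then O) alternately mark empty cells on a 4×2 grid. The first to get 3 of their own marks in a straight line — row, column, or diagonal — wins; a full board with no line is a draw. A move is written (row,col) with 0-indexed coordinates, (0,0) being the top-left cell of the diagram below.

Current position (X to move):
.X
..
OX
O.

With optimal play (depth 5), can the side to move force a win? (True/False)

p1 X@[.X/../OX/O.]: (0,0)[XX/../OX/O.]-1 (1,0)[.X/X./OX/O.]+0 (1,1)[.X/.X/OX/O.]+1* (3,1)[.X/../OX/OX]-1
p2 O@[.X/.X/OX/O.] terminal -1; root [.X/../OX/O.] d5

X winning at [.X/../OX/O.]: True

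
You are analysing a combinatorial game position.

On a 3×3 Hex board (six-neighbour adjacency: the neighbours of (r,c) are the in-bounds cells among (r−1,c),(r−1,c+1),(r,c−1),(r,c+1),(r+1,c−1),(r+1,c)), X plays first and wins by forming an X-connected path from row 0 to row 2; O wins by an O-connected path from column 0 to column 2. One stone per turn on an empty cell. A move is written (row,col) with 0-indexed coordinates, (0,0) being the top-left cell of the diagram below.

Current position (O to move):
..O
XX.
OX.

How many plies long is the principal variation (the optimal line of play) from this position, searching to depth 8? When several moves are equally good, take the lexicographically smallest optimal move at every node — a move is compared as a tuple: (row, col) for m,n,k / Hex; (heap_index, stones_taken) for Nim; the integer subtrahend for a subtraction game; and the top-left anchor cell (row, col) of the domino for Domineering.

PV length from [..O/XX./OX.]: 2 plies

p1 O@[..O/XX./OX.]: (0,0)[O.O/XX./OX.]-1* (0,1)[.OO/XX./OX.]-1 (1,2)[..O/XXO/OX.]-1 (2,2)[..O/XX./OXO]-1
p2 X@[O.O/XX./OX.]: (0,1)[OXO/XX./OX.]+1* (1,2)[O.O/XXX/OX.]-1 (2,2)[O.O/XX./OXX]-1
p3 O@[OXO/XX./OX.] terminal -1; root [..O/XX./OX.] d8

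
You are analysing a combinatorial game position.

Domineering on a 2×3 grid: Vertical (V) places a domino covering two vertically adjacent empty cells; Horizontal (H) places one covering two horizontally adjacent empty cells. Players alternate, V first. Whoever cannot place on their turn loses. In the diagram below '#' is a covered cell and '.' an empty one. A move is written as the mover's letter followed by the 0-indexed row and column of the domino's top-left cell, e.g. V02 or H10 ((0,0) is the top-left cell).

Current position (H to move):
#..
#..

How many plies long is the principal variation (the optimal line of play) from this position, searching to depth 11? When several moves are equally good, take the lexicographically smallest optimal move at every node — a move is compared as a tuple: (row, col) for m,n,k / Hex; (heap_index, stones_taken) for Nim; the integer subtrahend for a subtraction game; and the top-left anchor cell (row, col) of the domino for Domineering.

PV length from [#../#..]: 1 ply

ply 1, H at #../#.. | H01=+1→###/#..*; H11=+1→#../###
ply 2: ###/#.. is terminal -1 (V); from #../#.. depth 11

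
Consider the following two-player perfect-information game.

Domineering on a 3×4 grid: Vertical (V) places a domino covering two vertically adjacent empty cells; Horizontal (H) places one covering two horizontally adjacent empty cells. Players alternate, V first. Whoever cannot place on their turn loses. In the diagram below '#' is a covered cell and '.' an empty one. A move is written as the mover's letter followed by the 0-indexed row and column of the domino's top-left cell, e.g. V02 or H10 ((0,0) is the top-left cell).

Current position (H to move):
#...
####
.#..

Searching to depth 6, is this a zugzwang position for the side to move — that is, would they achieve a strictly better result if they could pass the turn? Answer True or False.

zugzwang(#.../####/.#.., H) = False

p1 H@[#.../####/.#..]: H01[###./####/.#..]+1* H02[#.##/####/.#..]+1 H22[#.../####/.###]+1
p2 V@[###./####/.#..] terminal -1; root [#.../####/.#..] d6
pass branch (V moves first from the same position):
  | p1 V@[#.../####/.#..] terminal -1; root [#.../####/.#..] d6
H moving scores +1; H passing scores +1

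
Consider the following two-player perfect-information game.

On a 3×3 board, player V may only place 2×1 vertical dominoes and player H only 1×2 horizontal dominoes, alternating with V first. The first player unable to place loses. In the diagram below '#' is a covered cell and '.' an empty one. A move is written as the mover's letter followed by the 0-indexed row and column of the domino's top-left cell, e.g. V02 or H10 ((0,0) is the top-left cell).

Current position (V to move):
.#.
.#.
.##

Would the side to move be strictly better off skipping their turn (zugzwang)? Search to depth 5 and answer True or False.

p1 V@[.#./.#./.##]: V00[##./##./.##]+1* V02[.##/.##/.##]+1 V10[.#./##./###]+1
p2 H@[##./##./.##] terminal -1; root [.#./.#./.##] d5
if V skipped the turn, H would face:
~ p1 H@[.#./.#./.##] terminal -1; root [.#./.#./.##] d5
compare (V): move=+1 vs pass=+1

zugzwang(.#./.#./.##, V) = False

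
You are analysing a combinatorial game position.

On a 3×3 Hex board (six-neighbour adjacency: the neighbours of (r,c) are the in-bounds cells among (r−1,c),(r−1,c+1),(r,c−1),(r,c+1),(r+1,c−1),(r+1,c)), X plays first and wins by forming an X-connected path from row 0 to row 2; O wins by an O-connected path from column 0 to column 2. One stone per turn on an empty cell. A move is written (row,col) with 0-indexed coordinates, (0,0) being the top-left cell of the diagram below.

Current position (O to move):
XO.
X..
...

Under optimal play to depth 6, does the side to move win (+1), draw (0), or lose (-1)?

p1 O@[XO./X../...]: (0,2)[XOO/X../...]-1* (1,1)[XO./XO./...]-1 (1,2)[XO./X.O/...]-1 (2,0)[XO./X../O..]-1 (2,1)[XO./X../.O.]-1 (2,2)[XO./X../..O]-1
p2 X@[XOO/X../...]: (1,1)[XOO/XX./...]+1* (1,2)[XOO/X.X/...]+1 (2,0)[XOO/X../X..]+1 (2,1)[XOO/X../.X.]+1 (2,2)[XOO/X../..X]+1
p3 O@[XOO/XX./...]: (1,2)[XOO/XXO/...]-1* (2,0)[XOO/XX./O..]-1 (2,1)[XOO/XX./.O.]-1 (2,2)[XOO/XX./..O]-1
p4 X@[XOO/XXO/...]: (2,0)[XOO/XXO/X..]+1* (2,1)[XOO/XXO/.X.]+1 (2,2)[XOO/XXO/..X]+1
p5 O@[XOO/XXO/X..] terminal -1; root [XO./X../...] d6

value(XO./X../..., O) = -1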